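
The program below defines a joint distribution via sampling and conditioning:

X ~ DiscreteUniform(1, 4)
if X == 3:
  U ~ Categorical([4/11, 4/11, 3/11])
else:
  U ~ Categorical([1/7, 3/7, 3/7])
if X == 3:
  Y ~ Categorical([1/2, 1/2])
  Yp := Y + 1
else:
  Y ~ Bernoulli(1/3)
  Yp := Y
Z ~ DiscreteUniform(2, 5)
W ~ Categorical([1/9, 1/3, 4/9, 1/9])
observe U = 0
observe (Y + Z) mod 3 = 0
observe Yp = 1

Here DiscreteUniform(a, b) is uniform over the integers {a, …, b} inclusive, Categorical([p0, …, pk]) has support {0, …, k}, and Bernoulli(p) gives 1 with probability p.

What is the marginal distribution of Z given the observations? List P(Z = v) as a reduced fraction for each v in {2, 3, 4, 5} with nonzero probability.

Enumerate traces; 28 have nonzero weight after conditioning:
  (X=1, U=0, Y=1, Z=2, W=0) weight 1/3024
  (X=1, U=0, Y=1, Z=2, W=1) weight 1/1008
  (X=1, U=0, Y=1, Z=2, W=2) weight 1/756
  (X=1, U=0, Y=1, Z=2, W=3) weight 1/3024
  (X=1, U=0, Y=1, Z=5, W=0) weight 1/3024
  (X=1, U=0, Y=1, Z=5, W=1) weight 1/1008
  (X=1, U=0, Y=1, Z=5, W=2) weight 1/756
  (X=1, U=0, Y=1, Z=5, W=3) weight 1/3024
  (X=3, U=0, Y=0, Z=3, W=0) weight 1/792
  … 19 more
Group by Z:
  weight(Z=2) = 1/112
  weight(Z=3) = 1/88
  weight(Z=5) = 1/112
Total weight = 1/112 + 1/88 + 1/112 = 9/308
P(Z=2 | obs) = 1/112 / 9/308 = 11/36
P(Z=3 | obs) = 1/88 / 9/308 = 7/18
P(Z=5 | obs) = 1/112 / 9/308 = 11/36

P(Z=2) = 11/36, P(Z=3) = 7/18, P(Z=5) = 11/36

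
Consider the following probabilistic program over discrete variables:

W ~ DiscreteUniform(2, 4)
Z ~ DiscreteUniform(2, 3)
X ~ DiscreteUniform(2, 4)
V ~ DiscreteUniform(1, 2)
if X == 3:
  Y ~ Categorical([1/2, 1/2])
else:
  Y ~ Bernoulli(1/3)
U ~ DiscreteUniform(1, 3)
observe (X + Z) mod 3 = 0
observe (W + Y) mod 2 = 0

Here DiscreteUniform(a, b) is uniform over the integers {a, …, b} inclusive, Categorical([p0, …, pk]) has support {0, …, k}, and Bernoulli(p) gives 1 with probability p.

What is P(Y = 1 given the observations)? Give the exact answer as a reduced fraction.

P(Y = 1 | obs) = 5/19

Enumerate traces; 36 have nonzero weight after conditioning:
  (W=2, Z=2, X=4, V=1, Y=0, U=1) weight 1/162
  (W=2, Z=2, X=4, V=1, Y=0, U=2) weight 1/162
  (W=2, Z=2, X=4, V=1, Y=0, U=3) weight 1/162
  (W=2, Z=2, X=4, V=2, Y=0, U=1) weight 1/162
  (W=2, Z=2, X=4, V=2, Y=0, U=2) weight 1/162
  (W=2, Z=2, X=4, V=2, Y=0, U=3) weight 1/162
  (W=2, Z=3, X=3, V=1, Y=0, U=1) weight 1/216
  (W=2, Z=3, X=3, V=1, Y=0, U=2) weight 1/216
  (W=3, Z=2, X=4, V=1, Y=1, U=1) weight 1/324
  … 27 more
Group by Y:
  weight(Y=0) = 7/54
  weight(Y=1) = 5/108
Total weight = 7/54 + 5/108 = 19/108
P(Y=0 | obs) = 7/54 / 19/108 = 14/19
P(Y=1 | obs) = 5/108 / 19/108 = 5/19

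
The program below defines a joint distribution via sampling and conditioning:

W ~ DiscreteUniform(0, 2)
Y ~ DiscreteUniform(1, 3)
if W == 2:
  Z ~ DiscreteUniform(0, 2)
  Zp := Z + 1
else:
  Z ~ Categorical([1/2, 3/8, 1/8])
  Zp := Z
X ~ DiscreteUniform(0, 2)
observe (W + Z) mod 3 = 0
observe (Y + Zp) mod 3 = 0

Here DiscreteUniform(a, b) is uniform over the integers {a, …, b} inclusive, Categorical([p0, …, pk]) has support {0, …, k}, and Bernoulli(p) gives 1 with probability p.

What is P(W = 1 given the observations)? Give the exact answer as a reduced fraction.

P(W = 1 | obs) = 3/23

Enumerate traces; 9 have nonzero weight after conditioning:
  (W=0, Y=3, Z=0, X=0) weight 1/54
  (W=0, Y=3, Z=0, X=1) weight 1/54
  (W=0, Y=3, Z=0, X=2) weight 1/54
  (W=1, Y=1, Z=2, X=0) weight 1/216
  (W=1, Y=1, Z=2, X=1) weight 1/216
  (W=1, Y=1, Z=2, X=2) weight 1/216
  (W=2, Y=1, Z=1, X=0) weight 1/81
  (W=2, Y=1, Z=1, X=1) weight 1/81
  … 1 more
Group by W:
  weight(W=0) = 1/18
  weight(W=1) = 1/72
  weight(W=2) = 1/27
Total weight = 1/18 + 1/72 + 1/27 = 23/216
P(W=0 | obs) = 1/18 / 23/216 = 12/23
P(W=1 | obs) = 1/72 / 23/216 = 3/23
P(W=2 | obs) = 1/27 / 23/216 = 8/23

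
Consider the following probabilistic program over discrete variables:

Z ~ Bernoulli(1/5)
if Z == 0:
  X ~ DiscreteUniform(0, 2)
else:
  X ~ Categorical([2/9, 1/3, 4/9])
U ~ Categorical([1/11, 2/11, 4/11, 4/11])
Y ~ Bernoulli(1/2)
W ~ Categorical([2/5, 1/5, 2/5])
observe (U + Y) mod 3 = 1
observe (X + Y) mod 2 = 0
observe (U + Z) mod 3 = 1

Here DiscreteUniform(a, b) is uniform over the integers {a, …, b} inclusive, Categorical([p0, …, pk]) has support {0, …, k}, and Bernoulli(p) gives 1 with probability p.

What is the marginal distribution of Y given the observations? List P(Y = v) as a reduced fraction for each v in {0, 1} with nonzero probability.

Enumerate traces; 12 have nonzero weight after conditioning:
  (Z=0, X=0, U=1, Y=0, W=0) weight 8/825
  (Z=0, X=0, U=1, Y=0, W=1) weight 4/825
  (Z=0, X=0, U=1, Y=0, W=2) weight 8/825
  (Z=0, X=2, U=1, Y=0, W=0) weight 8/825
  (Z=0, X=2, U=1, Y=0, W=1) weight 4/825
  (Z=0, X=2, U=1, Y=0, W=2) weight 8/825
  (Z=1, X=1, U=0, Y=1, W=0) weight 1/825
  (Z=1, X=1, U=0, Y=1, W=1) weight 1/1650
  … 4 more
Group by Y:
  weight(Y=0) = 8/165
  weight(Y=1) = 1/66
Total weight = 8/165 + 1/66 = 7/110
P(Y=0 | obs) = 8/165 / 7/110 = 16/21
P(Y=1 | obs) = 1/66 / 7/110 = 5/21

P(Y=0) = 16/21, P(Y=1) = 5/21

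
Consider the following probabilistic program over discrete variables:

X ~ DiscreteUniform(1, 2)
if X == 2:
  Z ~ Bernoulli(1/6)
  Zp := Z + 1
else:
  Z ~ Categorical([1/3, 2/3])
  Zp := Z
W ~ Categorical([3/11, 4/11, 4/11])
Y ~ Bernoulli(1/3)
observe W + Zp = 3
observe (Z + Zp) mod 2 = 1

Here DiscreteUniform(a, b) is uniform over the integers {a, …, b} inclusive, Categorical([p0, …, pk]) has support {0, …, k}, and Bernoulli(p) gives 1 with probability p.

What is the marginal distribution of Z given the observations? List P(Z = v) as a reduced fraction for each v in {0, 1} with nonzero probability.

P(Z=0) = 5/6, P(Z=1) = 1/6

Enumerate traces; 4 have nonzero weight after conditioning:
  (X=2, Z=0, W=2, Y=0) weight 10/99
  (X=2, Z=0, W=2, Y=1) weight 5/99
  (X=2, Z=1, W=1, Y=0) weight 2/99
  (X=2, Z=1, W=1, Y=1) weight 1/99
Group by Z:
  weight(Z=0) = 5/33
  weight(Z=1) = 1/33
Total weight = 5/33 + 1/33 = 2/11
P(Z=0 | obs) = 5/33 / 2/11 = 5/6
P(Z=1 | obs) = 1/33 / 2/11 = 1/6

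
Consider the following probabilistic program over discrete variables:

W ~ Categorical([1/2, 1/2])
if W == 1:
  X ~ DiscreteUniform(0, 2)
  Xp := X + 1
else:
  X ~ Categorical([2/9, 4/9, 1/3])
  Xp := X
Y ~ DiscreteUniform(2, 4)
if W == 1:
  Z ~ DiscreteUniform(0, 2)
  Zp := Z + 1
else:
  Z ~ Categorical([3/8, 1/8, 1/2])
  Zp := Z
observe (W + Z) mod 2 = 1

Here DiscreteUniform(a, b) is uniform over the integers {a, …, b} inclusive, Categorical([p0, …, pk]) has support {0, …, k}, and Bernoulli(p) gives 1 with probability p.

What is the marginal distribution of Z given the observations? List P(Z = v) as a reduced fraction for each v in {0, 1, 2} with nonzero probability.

P(Z=0) = 8/19, P(Z=1) = 3/19, P(Z=2) = 8/19

Enumerate traces; 27 have nonzero weight after conditioning:
  (W=0, X=0, Y=2, Z=1) weight 1/216
  (W=0, X=0, Y=3, Z=1) weight 1/216
  (W=0, X=0, Y=4, Z=1) weight 1/216
  (W=0, X=1, Y=2, Z=1) weight 1/108
  (W=0, X=1, Y=3, Z=1) weight 1/108
  (W=0, X=1, Y=4, Z=1) weight 1/108
  (W=0, X=2, Y=2, Z=1) weight 1/144
  (W=0, X=2, Y=3, Z=1) weight 1/144
  (W=1, X=0, Y=2, Z=0) weight 1/54
  (W=1, X=0, Y=2, Z=2) weight 1/54
  … 17 more
Group by Z:
  weight(Z=0) = 1/6
  weight(Z=1) = 1/16
  weight(Z=2) = 1/6
Total weight = 1/6 + 1/16 + 1/6 = 19/48
P(Z=0 | obs) = 1/6 / 19/48 = 8/19
P(Z=1 | obs) = 1/16 / 19/48 = 3/19
P(Z=2 | obs) = 1/6 / 19/48 = 8/19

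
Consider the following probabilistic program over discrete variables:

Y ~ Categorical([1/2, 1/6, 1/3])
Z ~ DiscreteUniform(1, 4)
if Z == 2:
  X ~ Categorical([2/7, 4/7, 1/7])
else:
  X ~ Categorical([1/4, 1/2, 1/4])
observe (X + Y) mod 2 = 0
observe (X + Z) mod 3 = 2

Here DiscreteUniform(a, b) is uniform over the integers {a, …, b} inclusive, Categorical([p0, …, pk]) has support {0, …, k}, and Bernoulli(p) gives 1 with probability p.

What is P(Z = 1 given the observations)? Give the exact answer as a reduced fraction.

P(Z = 1 | obs) = 14/103

Enumerate traces; 6 have nonzero weight after conditioning:
  (Y=0, Z=2, X=0) weight 1/28
  (Y=0, Z=3, X=2) weight 1/32
  (Y=1, Z=1, X=1) weight 1/48
  (Y=1, Z=4, X=1) weight 1/48
  (Y=2, Z=2, X=0) weight 1/42
  (Y=2, Z=3, X=2) weight 1/48
Group by Z:
  weight(Z=1) = 1/48
  weight(Z=2) = 5/84
  weight(Z=3) = 5/96
  weight(Z=4) = 1/48
Total weight = 1/48 + 5/84 + 5/96 + 1/48 = 103/672
P(Z=1 | obs) = 1/48 / 103/672 = 14/103
P(Z=2 | obs) = 5/84 / 103/672 = 40/103
P(Z=3 | obs) = 5/96 / 103/672 = 35/103
P(Z=4 | obs) = 1/48 / 103/672 = 14/103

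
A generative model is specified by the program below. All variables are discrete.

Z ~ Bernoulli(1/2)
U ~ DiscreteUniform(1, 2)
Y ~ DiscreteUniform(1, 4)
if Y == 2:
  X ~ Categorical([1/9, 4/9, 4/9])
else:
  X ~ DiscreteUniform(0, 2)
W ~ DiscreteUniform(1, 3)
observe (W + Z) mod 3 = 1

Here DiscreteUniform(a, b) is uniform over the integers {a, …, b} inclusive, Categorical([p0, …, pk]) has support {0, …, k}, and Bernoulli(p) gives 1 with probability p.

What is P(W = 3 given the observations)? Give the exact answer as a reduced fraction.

P(W = 3 | obs) = 1/2

Enumerate traces; 48 have nonzero weight after conditioning:
  (Z=0, U=1, Y=1, X=0, W=1) weight 1/144
  (Z=0, U=1, Y=1, X=1, W=1) weight 1/144
  (Z=0, U=1, Y=1, X=2, W=1) weight 1/144
  (Z=0, U=1, Y=2, X=0, W=1) weight 1/432
  (Z=0, U=1, Y=2, X=1, W=1) weight 1/108
  (Z=0, U=1, Y=2, X=2, W=1) weight 1/108
  (Z=0, U=1, Y=3, X=0, W=1) weight 1/144
  (Z=0, U=1, Y=3, X=1, W=1) weight 1/144
  (Z=1, U=1, Y=1, X=0, W=3) weight 1/144
  … 39 more
Group by W:
  weight(W=1) = 1/6
  weight(W=3) = 1/6
Total weight = 1/6 + 1/6 = 1/3
P(W=1 | obs) = 1/6 / 1/3 = 1/2
P(W=3 | obs) = 1/6 / 1/3 = 1/2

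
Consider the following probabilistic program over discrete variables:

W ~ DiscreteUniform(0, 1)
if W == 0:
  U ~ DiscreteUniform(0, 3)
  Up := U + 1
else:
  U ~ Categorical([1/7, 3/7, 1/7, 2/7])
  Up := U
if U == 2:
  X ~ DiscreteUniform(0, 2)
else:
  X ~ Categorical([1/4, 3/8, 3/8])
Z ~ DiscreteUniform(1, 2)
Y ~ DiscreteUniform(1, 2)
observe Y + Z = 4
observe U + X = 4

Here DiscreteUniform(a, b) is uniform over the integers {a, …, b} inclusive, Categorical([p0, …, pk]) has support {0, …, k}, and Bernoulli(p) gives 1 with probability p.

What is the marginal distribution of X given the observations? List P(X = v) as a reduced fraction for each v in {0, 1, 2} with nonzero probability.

P(X=1) = 135/223, P(X=2) = 88/223

Enumerate traces; 4 have nonzero weight after conditioning:
  (W=0, U=2, X=2, Z=2, Y=2) weight 1/96
  (W=0, U=3, X=1, Z=2, Y=2) weight 3/256
  (W=1, U=2, X=2, Z=2, Y=2) weight 1/168
  (W=1, U=3, X=1, Z=2, Y=2) weight 3/224
Group by X:
  weight(X=1) = 45/1792
  weight(X=2) = 11/672
Total weight = 45/1792 + 11/672 = 223/5376
P(X=1 | obs) = 45/1792 / 223/5376 = 135/223
P(X=2 | obs) = 11/672 / 223/5376 = 88/223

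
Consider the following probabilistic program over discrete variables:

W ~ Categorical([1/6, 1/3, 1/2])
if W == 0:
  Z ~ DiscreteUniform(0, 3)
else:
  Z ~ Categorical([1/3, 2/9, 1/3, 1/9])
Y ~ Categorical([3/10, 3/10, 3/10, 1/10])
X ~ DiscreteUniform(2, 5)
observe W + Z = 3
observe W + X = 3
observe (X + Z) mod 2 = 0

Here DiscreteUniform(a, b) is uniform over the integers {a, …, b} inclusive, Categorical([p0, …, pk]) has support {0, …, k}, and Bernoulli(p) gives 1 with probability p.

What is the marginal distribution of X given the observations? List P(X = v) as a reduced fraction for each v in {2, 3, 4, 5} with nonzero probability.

P(X=2) = 8/11, P(X=3) = 3/11

Enumerate traces; 8 have nonzero weight after conditioning:
  (W=0, Z=3, Y=0, X=3) weight 1/320
  (W=0, Z=3, Y=1, X=3) weight 1/320
  (W=0, Z=3, Y=2, X=3) weight 1/320
  (W=0, Z=3, Y=3, X=3) weight 1/960
  (W=1, Z=2, Y=0, X=2) weight 1/120
  (W=1, Z=2, Y=1, X=2) weight 1/120
  (W=1, Z=2, Y=2, X=2) weight 1/120
  (W=1, Z=2, Y=3, X=2) weight 1/360
Group by X:
  weight(X=2) = 1/36
  weight(X=3) = 1/96
Total weight = 1/36 + 1/96 = 11/288
P(X=2 | obs) = 1/36 / 11/288 = 8/11
P(X=3 | obs) = 1/96 / 11/288 = 3/11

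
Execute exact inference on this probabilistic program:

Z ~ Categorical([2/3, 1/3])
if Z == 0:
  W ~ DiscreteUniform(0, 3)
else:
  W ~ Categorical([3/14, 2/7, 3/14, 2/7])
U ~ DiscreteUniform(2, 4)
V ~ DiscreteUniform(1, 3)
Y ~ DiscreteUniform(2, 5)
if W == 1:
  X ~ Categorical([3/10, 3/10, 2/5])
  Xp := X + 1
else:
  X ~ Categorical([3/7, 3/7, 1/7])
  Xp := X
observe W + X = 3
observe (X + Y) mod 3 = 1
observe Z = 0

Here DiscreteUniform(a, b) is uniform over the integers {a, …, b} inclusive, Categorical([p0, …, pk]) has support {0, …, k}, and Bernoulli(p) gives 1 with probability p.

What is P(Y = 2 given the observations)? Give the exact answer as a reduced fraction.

P(Y = 2 | obs) = 7/29

Enumerate traces; 36 have nonzero weight after conditioning:
  (Z=0, W=1, U=2, V=1, Y=2, X=2) weight 1/540
  (Z=0, W=1, U=2, V=1, Y=5, X=2) weight 1/540
  (Z=0, W=1, U=2, V=2, Y=2, X=2) weight 1/540
  (Z=0, W=1, U=2, V=2, Y=5, X=2) weight 1/540
  (Z=0, W=1, U=2, V=3, Y=2, X=2) weight 1/540
  (Z=0, W=1, U=2, V=3, Y=5, X=2) weight 1/540
  (Z=0, W=1, U=3, V=1, Y=2, X=2) weight 1/540
  (Z=0, W=1, U=3, V=1, Y=5, X=2) weight 1/540
  (Z=0, W=2, U=2, V=1, Y=3, X=1) weight 1/504
  (Z=0, W=3, U=2, V=1, Y=4, X=0) weight 1/504
  … 26 more
Group by Y:
  weight(Y=2) = 1/60
  weight(Y=3) = 1/56
  weight(Y=4) = 1/56
  weight(Y=5) = 1/60
Total weight = 1/60 + 1/56 + 1/56 + 1/60 = 29/420
P(Y=2 | obs) = 1/60 / 29/420 = 7/29
P(Y=3 | obs) = 1/56 / 29/420 = 15/58
P(Y=4 | obs) = 1/56 / 29/420 = 15/58
P(Y=5 | obs) = 1/60 / 29/420 = 7/29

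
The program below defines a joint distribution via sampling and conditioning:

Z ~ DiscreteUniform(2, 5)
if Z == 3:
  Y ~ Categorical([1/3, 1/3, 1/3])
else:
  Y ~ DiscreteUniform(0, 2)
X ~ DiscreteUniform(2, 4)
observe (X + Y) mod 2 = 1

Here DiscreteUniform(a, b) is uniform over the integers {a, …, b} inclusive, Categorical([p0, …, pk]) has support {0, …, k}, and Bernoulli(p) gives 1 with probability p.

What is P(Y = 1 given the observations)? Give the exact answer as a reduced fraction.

Enumerate traces; 16 have nonzero weight after conditioning:
  (Z=2, Y=0, X=3) weight 1/36
  (Z=2, Y=1, X=2) weight 1/36
  (Z=2, Y=1, X=4) weight 1/36
  (Z=2, Y=2, X=3) weight 1/36
  (Z=3, Y=0, X=3) weight 1/36
  (Z=3, Y=1, X=2) weight 1/36
  (Z=3, Y=1, X=4) weight 1/36
  (Z=3, Y=2, X=3) weight 1/36
  … 8 more
Group by Y:
  weight(Y=0) = 1/9
  weight(Y=1) = 2/9
  weight(Y=2) = 1/9
Total weight = 1/9 + 2/9 + 1/9 = 4/9
P(Y=0 | obs) = 1/9 / 4/9 = 1/4
P(Y=1 | obs) = 2/9 / 4/9 = 1/2
P(Y=2 | obs) = 1/9 / 4/9 = 1/4

P(Y = 1 | obs) = 1/2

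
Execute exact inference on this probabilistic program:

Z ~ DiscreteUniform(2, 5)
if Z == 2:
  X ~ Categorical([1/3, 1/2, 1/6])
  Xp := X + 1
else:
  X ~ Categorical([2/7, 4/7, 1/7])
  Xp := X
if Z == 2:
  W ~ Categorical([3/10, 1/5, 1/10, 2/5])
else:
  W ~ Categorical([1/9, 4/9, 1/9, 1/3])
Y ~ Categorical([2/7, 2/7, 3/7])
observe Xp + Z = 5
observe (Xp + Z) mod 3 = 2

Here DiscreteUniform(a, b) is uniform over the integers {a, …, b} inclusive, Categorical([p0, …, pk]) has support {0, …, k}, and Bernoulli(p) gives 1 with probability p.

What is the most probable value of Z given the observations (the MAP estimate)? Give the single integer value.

Enumerate traces; 48 have nonzero weight after conditioning:
  (Z=2, X=2, W=0, Y=0) weight 1/280
  (Z=2, X=2, W=0, Y=1) weight 1/280
  (Z=2, X=2, W=0, Y=2) weight 3/560
  (Z=2, X=2, W=1, Y=0) weight 1/420
  (Z=2, X=2, W=1, Y=1) weight 1/420
  (Z=2, X=2, W=1, Y=2) weight 1/280
  (Z=2, X=2, W=2, Y=0) weight 1/840
  (Z=2, X=2, W=2, Y=1) weight 1/840
  (Z=3, X=2, W=0, Y=0) weight 1/882
  (Z=4, X=1, W=0, Y=0) weight 2/441
  … 38 more
Group by Z:
  weight(Z=2) = 1/24
  weight(Z=3) = 1/28
  weight(Z=4) = 1/7
  weight(Z=5) = 1/14
Total weight = 1/24 + 1/28 + 1/7 + 1/14 = 7/24
P(Z=2 | obs) = 1/24 / 7/24 = 1/7
P(Z=3 | obs) = 1/28 / 7/24 = 6/49
P(Z=4 | obs) = 1/7 / 7/24 = 24/49
P(Z=5 | obs) = 1/14 / 7/24 = 12/49
argmax = 4

argmax_v P(Z = v | obs) = 4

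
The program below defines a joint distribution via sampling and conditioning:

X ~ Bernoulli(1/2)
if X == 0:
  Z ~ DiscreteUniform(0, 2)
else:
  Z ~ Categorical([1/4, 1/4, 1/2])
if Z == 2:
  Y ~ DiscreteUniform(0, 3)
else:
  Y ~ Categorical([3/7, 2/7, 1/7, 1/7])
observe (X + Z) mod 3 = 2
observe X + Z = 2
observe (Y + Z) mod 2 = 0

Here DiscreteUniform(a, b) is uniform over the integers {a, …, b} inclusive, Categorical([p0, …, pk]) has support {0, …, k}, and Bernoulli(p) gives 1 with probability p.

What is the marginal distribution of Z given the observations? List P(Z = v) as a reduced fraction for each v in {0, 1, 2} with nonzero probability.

P(Z=1) = 9/23, P(Z=2) = 14/23

Enumerate traces; 4 have nonzero weight after conditioning:
  (X=0, Z=2, Y=0) weight 1/24
  (X=0, Z=2, Y=2) weight 1/24
  (X=1, Z=1, Y=1) weight 1/28
  (X=1, Z=1, Y=3) weight 1/56
Group by Z:
  weight(Z=1) = 3/56
  weight(Z=2) = 1/12
Total weight = 3/56 + 1/12 = 23/168
P(Z=1 | obs) = 3/56 / 23/168 = 9/23
P(Z=2 | obs) = 1/12 / 23/168 = 14/23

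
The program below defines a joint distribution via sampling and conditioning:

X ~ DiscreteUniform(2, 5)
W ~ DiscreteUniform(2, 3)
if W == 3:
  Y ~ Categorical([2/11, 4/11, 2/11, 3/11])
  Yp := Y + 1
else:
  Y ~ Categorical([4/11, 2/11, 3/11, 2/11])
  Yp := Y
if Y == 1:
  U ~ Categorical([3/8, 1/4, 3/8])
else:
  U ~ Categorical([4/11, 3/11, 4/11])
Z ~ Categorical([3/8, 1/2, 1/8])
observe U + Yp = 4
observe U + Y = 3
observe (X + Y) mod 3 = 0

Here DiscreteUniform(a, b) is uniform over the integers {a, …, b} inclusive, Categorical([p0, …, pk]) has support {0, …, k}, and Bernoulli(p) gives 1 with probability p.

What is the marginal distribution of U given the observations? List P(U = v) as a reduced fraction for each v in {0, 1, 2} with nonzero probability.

P(U=0) = 4/17, P(U=1) = 2/17, P(U=2) = 11/17

Enumerate traces; 12 have nonzero weight after conditioning:
  (X=2, W=3, Y=1, U=2, Z=0) weight 9/1408
  (X=2, W=3, Y=1, U=2, Z=1) weight 3/352
  (X=2, W=3, Y=1, U=2, Z=2) weight 3/1408
  (X=3, W=3, Y=3, U=0, Z=0) weight 9/1936
  (X=3, W=3, Y=3, U=0, Z=1) weight 3/484
  (X=3, W=3, Y=3, U=0, Z=2) weight 3/1936
  (X=4, W=3, Y=2, U=1, Z=0) weight 9/3872
  (X=4, W=3, Y=2, U=1, Z=1) weight 3/968
  … 4 more
Group by U:
  weight(U=0) = 3/242
  weight(U=1) = 3/484
  weight(U=2) = 3/88
Total weight = 3/242 + 3/484 + 3/88 = 51/968
P(U=0 | obs) = 3/242 / 51/968 = 4/17
P(U=1 | obs) = 3/484 / 51/968 = 2/17
P(U=2 | obs) = 3/88 / 51/968 = 11/17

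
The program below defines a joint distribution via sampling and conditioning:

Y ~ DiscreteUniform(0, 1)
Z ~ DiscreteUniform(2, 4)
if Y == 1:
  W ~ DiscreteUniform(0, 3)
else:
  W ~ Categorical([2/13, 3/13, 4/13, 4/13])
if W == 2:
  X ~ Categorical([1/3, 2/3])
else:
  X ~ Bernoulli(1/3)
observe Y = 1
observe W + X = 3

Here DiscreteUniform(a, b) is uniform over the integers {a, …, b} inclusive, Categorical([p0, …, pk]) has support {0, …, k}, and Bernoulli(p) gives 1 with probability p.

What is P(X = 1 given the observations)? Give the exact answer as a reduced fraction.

Enumerate traces; 6 have nonzero weight after conditioning:
  (Y=1, Z=2, W=2, X=1) weight 1/36
  (Y=1, Z=2, W=3, X=0) weight 1/36
  (Y=1, Z=3, W=2, X=1) weight 1/36
  (Y=1, Z=3, W=3, X=0) weight 1/36
  (Y=1, Z=4, W=2, X=1) weight 1/36
  (Y=1, Z=4, W=3, X=0) weight 1/36
Group by X:
  weight(X=0) = 1/12
  weight(X=1) = 1/12
Total weight = 1/12 + 1/12 = 1/6
P(X=0 | obs) = 1/12 / 1/6 = 1/2
P(X=1 | obs) = 1/12 / 1/6 = 1/2

P(X = 1 | obs) = 1/2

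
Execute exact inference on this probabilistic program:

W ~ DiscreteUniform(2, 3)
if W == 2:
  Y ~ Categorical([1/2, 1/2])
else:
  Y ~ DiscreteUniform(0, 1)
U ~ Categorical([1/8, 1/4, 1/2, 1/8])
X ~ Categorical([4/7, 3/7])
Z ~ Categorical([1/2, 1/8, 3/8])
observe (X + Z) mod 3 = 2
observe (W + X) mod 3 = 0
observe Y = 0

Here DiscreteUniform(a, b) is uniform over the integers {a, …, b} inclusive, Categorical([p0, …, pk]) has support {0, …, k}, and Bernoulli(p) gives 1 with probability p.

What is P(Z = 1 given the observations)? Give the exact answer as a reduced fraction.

Enumerate traces; 8 have nonzero weight after conditioning:
  (W=2, Y=0, U=0, X=1, Z=1) weight 3/1792
  (W=2, Y=0, U=1, X=1, Z=1) weight 3/896
  (W=2, Y=0, U=2, X=1, Z=1) weight 3/448
  (W=2, Y=0, U=3, X=1, Z=1) weight 3/1792
  (W=3, Y=0, U=0, X=0, Z=2) weight 3/448
  (W=3, Y=0, U=1, X=0, Z=2) weight 3/224
  (W=3, Y=0, U=2, X=0, Z=2) weight 3/112
  (W=3, Y=0, U=3, X=0, Z=2) weight 3/448
Group by Z:
  weight(Z=1) = 3/224
  weight(Z=2) = 3/56
Total weight = 3/224 + 3/56 = 15/224
P(Z=1 | obs) = 3/224 / 15/224 = 1/5
P(Z=2 | obs) = 3/56 / 15/224 = 4/5

P(Z = 1 | obs) = 1/5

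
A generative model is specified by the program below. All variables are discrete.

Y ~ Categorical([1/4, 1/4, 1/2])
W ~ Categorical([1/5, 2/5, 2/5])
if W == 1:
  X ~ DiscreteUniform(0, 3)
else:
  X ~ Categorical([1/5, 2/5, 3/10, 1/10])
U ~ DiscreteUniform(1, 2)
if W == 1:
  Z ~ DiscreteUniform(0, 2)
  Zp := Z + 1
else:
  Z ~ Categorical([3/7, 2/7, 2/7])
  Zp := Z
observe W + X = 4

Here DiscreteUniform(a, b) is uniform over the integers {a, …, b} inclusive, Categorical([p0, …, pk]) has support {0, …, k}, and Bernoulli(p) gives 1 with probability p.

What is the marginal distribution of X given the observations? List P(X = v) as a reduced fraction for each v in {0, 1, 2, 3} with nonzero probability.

P(X=2) = 6/11, P(X=3) = 5/11

Enumerate traces; 36 have nonzero weight after conditioning:
  (Y=0, W=1, X=3, U=1, Z=0) weight 1/240
  (Y=0, W=1, X=3, U=1, Z=1) weight 1/240
  (Y=0, W=1, X=3, U=1, Z=2) weight 1/240
  (Y=0, W=1, X=3, U=2, Z=0) weight 1/240
  (Y=0, W=1, X=3, U=2, Z=1) weight 1/240
  (Y=0, W=1, X=3, U=2, Z=2) weight 1/240
  (Y=0, W=2, X=2, U=1, Z=0) weight 9/1400
  (Y=0, W=2, X=2, U=1, Z=1) weight 3/700
  … 28 more
Group by X:
  weight(X=2) = 3/25
  weight(X=3) = 1/10
Total weight = 3/25 + 1/10 = 11/50
P(X=2 | obs) = 3/25 / 11/50 = 6/11
P(X=3 | obs) = 1/10 / 11/50 = 5/11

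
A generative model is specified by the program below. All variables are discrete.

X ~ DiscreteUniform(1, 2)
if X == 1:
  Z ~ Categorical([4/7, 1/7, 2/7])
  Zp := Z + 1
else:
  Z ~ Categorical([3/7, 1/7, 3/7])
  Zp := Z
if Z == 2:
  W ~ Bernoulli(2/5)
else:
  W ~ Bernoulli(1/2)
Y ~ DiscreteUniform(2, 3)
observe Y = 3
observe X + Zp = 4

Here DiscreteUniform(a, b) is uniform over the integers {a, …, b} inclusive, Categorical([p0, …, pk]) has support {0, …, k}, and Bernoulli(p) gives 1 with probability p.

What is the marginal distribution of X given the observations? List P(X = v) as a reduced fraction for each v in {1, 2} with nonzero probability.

Enumerate traces; 4 have nonzero weight after conditioning:
  (X=1, Z=2, W=0, Y=3) weight 3/70
  (X=1, Z=2, W=1, Y=3) weight 1/35
  (X=2, Z=2, W=0, Y=3) weight 9/140
  (X=2, Z=2, W=1, Y=3) weight 3/70
Group by X:
  weight(X=1) = 1/14
  weight(X=2) = 3/28
Total weight = 1/14 + 3/28 = 5/28
P(X=1 | obs) = 1/14 / 5/28 = 2/5
P(X=2 | obs) = 3/28 / 5/28 = 3/5

P(X=1) = 2/5, P(X=2) = 3/5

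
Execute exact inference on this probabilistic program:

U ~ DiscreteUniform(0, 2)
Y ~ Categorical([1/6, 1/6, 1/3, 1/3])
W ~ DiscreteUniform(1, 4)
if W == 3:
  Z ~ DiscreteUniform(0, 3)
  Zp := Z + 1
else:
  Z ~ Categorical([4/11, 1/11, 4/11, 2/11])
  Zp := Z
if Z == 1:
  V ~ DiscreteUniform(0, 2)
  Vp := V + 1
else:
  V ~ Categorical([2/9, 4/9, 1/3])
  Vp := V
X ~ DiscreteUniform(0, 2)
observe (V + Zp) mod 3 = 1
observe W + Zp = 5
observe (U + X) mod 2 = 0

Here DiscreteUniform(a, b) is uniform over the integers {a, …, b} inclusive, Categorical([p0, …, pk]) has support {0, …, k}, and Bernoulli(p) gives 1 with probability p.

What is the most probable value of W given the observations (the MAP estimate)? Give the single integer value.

argmax_v P(W = v | obs) = 3

Enumerate traces; 60 have nonzero weight after conditioning:
  (U=0, Y=0, W=2, Z=3, V=1, X=0) weight 1/2673
  (U=0, Y=0, W=2, Z=3, V=1, X=2) weight 1/2673
  (U=0, Y=0, W=3, Z=1, V=2, X=0) weight 1/2592
  (U=0, Y=0, W=3, Z=1, V=2, X=2) weight 1/2592
  (U=0, Y=0, W=4, Z=1, V=0, X=0) weight 1/7128
  (U=0, Y=0, W=4, Z=1, V=0, X=2) weight 1/7128
  (U=0, Y=1, W=2, Z=3, V=1, X=0) weight 1/2673
  (U=0, Y=1, W=2, Z=3, V=1, X=2) weight 1/2673
  … 52 more
Group by W:
  weight(W=2) = 10/891
  weight(W=3) = 5/432
  weight(W=4) = 5/1188
Total weight = 10/891 + 5/432 + 5/1188 = 35/1296
P(W=2 | obs) = 10/891 / 35/1296 = 32/77
P(W=3 | obs) = 5/432 / 35/1296 = 3/7
P(W=4 | obs) = 5/1188 / 35/1296 = 12/77
argmax = 3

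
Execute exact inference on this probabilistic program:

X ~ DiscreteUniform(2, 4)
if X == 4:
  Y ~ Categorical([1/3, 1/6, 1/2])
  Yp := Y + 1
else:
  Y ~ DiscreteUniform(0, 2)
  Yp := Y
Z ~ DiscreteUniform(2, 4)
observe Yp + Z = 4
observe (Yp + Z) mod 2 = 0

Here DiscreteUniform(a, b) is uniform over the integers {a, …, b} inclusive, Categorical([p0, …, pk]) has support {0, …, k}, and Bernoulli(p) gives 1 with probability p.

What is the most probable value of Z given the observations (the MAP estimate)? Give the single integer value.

argmax_v P(Z = v | obs) = 3

Enumerate traces; 8 have nonzero weight after conditioning:
  (X=2, Y=0, Z=4) weight 1/27
  (X=2, Y=1, Z=3) weight 1/27
  (X=2, Y=2, Z=2) weight 1/27
  (X=3, Y=0, Z=4) weight 1/27
  (X=3, Y=1, Z=3) weight 1/27
  (X=3, Y=2, Z=2) weight 1/27
  (X=4, Y=0, Z=3) weight 1/27
  (X=4, Y=1, Z=2) weight 1/54
Group by Z:
  weight(Z=2) = 5/54
  weight(Z=3) = 1/9
  weight(Z=4) = 2/27
Total weight = 5/54 + 1/9 + 2/27 = 5/18
P(Z=2 | obs) = 5/54 / 5/18 = 1/3
P(Z=3 | obs) = 1/9 / 5/18 = 2/5
P(Z=4 | obs) = 2/27 / 5/18 = 4/15
argmax = 3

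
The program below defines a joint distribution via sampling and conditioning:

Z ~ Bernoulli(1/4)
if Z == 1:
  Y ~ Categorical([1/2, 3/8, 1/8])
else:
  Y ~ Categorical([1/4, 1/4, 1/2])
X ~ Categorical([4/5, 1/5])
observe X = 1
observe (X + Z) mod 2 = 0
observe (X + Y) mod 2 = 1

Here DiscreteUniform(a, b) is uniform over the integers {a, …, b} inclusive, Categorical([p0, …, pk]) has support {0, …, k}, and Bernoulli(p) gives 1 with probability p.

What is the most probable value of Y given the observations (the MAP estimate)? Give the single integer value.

argmax_v P(Y = v | obs) = 0

Enumerate traces; 2 have nonzero weight after conditioning:
  (Z=1, Y=0, X=1) weight 1/40
  (Z=1, Y=2, X=1) weight 1/160
Group by Y:
  weight(Y=0) = 1/40
  weight(Y=2) = 1/160
Total weight = 1/40 + 1/160 = 1/32
P(Y=0 | obs) = 1/40 / 1/32 = 4/5
P(Y=2 | obs) = 1/160 / 1/32 = 1/5
argmax = 0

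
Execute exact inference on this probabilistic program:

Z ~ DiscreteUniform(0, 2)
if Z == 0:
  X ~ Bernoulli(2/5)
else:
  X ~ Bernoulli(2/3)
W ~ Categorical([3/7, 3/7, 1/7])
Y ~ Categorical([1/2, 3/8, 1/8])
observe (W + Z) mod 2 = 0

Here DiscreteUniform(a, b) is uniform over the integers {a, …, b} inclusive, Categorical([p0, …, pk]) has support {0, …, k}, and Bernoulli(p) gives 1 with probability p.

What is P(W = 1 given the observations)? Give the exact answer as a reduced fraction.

Enumerate traces; 30 have nonzero weight after conditioning:
  (Z=0, X=0, W=0, Y=0) weight 3/70
  (Z=0, X=0, W=0, Y=1) weight 9/280
  (Z=0, X=0, W=0, Y=2) weight 3/280
  (Z=0, X=0, W=2, Y=0) weight 1/70
  (Z=0, X=0, W=2, Y=1) weight 3/280
  (Z=0, X=0, W=2, Y=2) weight 1/280
  (Z=0, X=1, W=0, Y=0) weight 1/35
  (Z=0, X=1, W=0, Y=1) weight 3/140
  (Z=1, X=0, W=1, Y=0) weight 1/42
  … 21 more
Group by W:
  weight(W=0) = 2/7
  weight(W=1) = 1/7
  weight(W=2) = 2/21
Total weight = 2/7 + 1/7 + 2/21 = 11/21
P(W=0 | obs) = 2/7 / 11/21 = 6/11
P(W=1 | obs) = 1/7 / 11/21 = 3/11
P(W=2 | obs) = 2/21 / 11/21 = 2/11

P(W = 1 | obs) = 3/11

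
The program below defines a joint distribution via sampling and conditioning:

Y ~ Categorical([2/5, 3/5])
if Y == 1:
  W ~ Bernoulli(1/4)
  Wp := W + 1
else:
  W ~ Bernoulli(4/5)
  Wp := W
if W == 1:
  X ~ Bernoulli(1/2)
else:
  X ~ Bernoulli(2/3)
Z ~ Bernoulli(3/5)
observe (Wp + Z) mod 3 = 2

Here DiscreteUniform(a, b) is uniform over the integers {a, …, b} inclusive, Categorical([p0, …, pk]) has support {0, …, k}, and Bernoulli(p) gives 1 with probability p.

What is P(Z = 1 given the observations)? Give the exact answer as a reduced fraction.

P(Z = 1 | obs) = 77/87

Enumerate traces; 6 have nonzero weight after conditioning:
  (Y=0, W=1, X=0, Z=1) weight 12/125
  (Y=0, W=1, X=1, Z=1) weight 12/125
  (Y=1, W=0, X=0, Z=1) weight 9/100
  (Y=1, W=0, X=1, Z=1) weight 9/50
  (Y=1, W=1, X=0, Z=0) weight 3/100
  (Y=1, W=1, X=1, Z=0) weight 3/100
Group by Z:
  weight(Z=0) = 3/50
  weight(Z=1) = 231/500
Total weight = 3/50 + 231/500 = 261/500
P(Z=0 | obs) = 3/50 / 261/500 = 10/87
P(Z=1 | obs) = 231/500 / 261/500 = 77/87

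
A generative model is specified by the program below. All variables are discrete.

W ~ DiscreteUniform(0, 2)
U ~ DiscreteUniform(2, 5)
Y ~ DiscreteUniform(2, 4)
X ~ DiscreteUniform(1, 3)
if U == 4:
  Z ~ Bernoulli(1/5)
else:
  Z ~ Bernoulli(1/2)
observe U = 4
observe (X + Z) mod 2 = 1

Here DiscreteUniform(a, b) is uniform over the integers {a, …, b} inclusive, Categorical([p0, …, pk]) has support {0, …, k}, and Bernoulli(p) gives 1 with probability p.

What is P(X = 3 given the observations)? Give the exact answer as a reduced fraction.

P(X = 3 | obs) = 4/9

Enumerate traces; 27 have nonzero weight after conditioning:
  (W=0, U=4, Y=2, X=1, Z=0) weight 1/135
  (W=0, U=4, Y=2, X=2, Z=1) weight 1/540
  (W=0, U=4, Y=2, X=3, Z=0) weight 1/135
  (W=0, U=4, Y=3, X=1, Z=0) weight 1/135
  (W=0, U=4, Y=3, X=2, Z=1) weight 1/540
  (W=0, U=4, Y=3, X=3, Z=0) weight 1/135
  (W=0, U=4, Y=4, X=1, Z=0) weight 1/135
  (W=0, U=4, Y=4, X=2, Z=1) weight 1/540
  … 19 more
Group by X:
  weight(X=1) = 1/15
  weight(X=2) = 1/60
  weight(X=3) = 1/15
Total weight = 1/15 + 1/60 + 1/15 = 3/20
P(X=1 | obs) = 1/15 / 3/20 = 4/9
P(X=2 | obs) = 1/60 / 3/20 = 1/9
P(X=3 | obs) = 1/15 / 3/20 = 4/9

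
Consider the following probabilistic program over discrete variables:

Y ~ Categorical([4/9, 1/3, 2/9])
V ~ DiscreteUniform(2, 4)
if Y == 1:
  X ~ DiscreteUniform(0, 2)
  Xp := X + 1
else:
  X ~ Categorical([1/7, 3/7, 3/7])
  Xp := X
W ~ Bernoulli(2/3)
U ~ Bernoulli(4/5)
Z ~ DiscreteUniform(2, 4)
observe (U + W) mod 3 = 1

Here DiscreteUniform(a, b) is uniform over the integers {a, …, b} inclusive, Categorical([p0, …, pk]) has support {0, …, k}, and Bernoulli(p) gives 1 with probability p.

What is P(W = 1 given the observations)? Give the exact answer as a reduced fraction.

P(W = 1 | obs) = 1/3

Enumerate traces; 162 have nonzero weight after conditioning:
  (Y=0, V=2, X=0, W=0, U=1, Z=2) weight 16/8505
  (Y=0, V=2, X=0, W=0, U=1, Z=3) weight 16/8505
  (Y=0, V=2, X=0, W=0, U=1, Z=4) weight 16/8505
  (Y=0, V=2, X=0, W=1, U=0, Z=2) weight 8/8505
  (Y=0, V=2, X=0, W=1, U=0, Z=3) weight 8/8505
  (Y=0, V=2, X=0, W=1, U=0, Z=4) weight 8/8505
  (Y=0, V=2, X=1, W=0, U=1, Z=2) weight 16/2835
  (Y=0, V=2, X=1, W=0, U=1, Z=3) weight 16/2835
  … 154 more
Group by W:
  weight(W=0) = 4/15
  weight(W=1) = 2/15
Total weight = 4/15 + 2/15 = 2/5
P(W=0 | obs) = 4/15 / 2/5 = 2/3
P(W=1 | obs) = 2/15 / 2/5 = 1/3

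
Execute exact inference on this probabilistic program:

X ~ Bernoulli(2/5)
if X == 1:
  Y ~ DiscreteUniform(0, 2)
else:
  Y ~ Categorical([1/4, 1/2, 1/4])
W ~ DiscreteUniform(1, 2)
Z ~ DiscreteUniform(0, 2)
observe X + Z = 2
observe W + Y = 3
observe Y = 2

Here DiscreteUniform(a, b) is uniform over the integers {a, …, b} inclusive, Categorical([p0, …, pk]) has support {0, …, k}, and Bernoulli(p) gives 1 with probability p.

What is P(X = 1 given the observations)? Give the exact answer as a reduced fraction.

Enumerate traces; 2 have nonzero weight after conditioning:
  (X=0, Y=2, W=1, Z=2) weight 1/40
  (X=1, Y=2, W=1, Z=1) weight 1/45
Group by X:
  weight(X=0) = 1/40
  weight(X=1) = 1/45
Total weight = 1/40 + 1/45 = 17/360
P(X=0 | obs) = 1/40 / 17/360 = 9/17
P(X=1 | obs) = 1/45 / 17/360 = 8/17

P(X = 1 | obs) = 8/17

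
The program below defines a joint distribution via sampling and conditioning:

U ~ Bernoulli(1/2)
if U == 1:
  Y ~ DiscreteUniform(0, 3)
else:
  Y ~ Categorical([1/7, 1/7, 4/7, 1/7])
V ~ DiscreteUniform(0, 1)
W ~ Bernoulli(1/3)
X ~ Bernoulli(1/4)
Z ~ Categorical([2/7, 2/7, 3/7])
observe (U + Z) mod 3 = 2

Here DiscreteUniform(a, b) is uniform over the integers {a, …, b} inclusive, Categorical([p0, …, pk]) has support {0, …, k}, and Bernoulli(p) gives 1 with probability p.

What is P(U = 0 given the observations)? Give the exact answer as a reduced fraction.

P(U = 0 | obs) = 3/5

Enumerate traces; 64 have nonzero weight after conditioning:
  (U=0, Y=0, V=0, W=0, X=0, Z=2) weight 3/392
  (U=0, Y=0, V=0, W=0, X=1, Z=2) weight 1/392
  (U=0, Y=0, V=0, W=1, X=0, Z=2) weight 3/784
  (U=0, Y=0, V=0, W=1, X=1, Z=2) weight 1/784
  (U=0, Y=0, V=1, W=0, X=0, Z=2) weight 3/392
  (U=0, Y=0, V=1, W=0, X=1, Z=2) weight 1/392
  (U=0, Y=0, V=1, W=1, X=0, Z=2) weight 3/784
  (U=0, Y=0, V=1, W=1, X=1, Z=2) weight 1/784
  (U=1, Y=0, V=0, W=0, X=0, Z=1) weight 1/112
  … 55 more
Group by U:
  weight(U=0) = 3/14
  weight(U=1) = 1/7
Total weight = 3/14 + 1/7 = 5/14
P(U=0 | obs) = 3/14 / 5/14 = 3/5
P(U=1 | obs) = 1/7 / 5/14 = 2/5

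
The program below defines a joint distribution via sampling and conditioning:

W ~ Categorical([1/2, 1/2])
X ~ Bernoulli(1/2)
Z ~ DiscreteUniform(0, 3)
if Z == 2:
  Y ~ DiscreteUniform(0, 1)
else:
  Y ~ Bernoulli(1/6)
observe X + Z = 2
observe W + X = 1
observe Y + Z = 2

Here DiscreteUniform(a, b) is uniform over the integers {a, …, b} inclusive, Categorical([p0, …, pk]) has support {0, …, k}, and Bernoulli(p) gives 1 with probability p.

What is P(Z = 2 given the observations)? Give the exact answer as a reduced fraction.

Enumerate traces; 2 have nonzero weight after conditioning:
  (W=0, X=1, Z=1, Y=1) weight 1/96
  (W=1, X=0, Z=2, Y=0) weight 1/32
Group by Z:
  weight(Z=1) = 1/96
  weight(Z=2) = 1/32
Total weight = 1/96 + 1/32 = 1/24
P(Z=1 | obs) = 1/96 / 1/24 = 1/4
P(Z=2 | obs) = 1/32 / 1/24 = 3/4

P(Z = 2 | obs) = 3/4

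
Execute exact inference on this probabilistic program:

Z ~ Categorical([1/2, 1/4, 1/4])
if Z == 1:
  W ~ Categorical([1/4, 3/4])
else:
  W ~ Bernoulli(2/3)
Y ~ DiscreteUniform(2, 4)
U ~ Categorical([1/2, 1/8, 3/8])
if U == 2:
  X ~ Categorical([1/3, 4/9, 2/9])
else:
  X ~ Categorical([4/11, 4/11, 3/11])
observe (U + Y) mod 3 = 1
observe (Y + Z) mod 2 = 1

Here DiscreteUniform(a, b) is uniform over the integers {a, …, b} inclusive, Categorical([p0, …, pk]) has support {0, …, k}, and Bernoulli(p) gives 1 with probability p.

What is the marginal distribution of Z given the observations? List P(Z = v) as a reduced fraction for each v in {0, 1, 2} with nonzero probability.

Enumerate traces; 24 have nonzero weight after conditioning:
  (Z=0, W=0, Y=3, U=1, X=0) weight 1/396
  (Z=0, W=0, Y=3, U=1, X=1) weight 1/396
  (Z=0, W=0, Y=3, U=1, X=2) weight 1/528
  (Z=0, W=1, Y=3, U=1, X=0) weight 1/198
  (Z=0, W=1, Y=3, U=1, X=1) weight 1/198
  (Z=0, W=1, Y=3, U=1, X=2) weight 1/264
  (Z=1, W=0, Y=2, U=2, X=0) weight 1/384
  (Z=1, W=0, Y=2, U=2, X=1) weight 1/288
  (Z=2, W=0, Y=3, U=1, X=0) weight 1/792
  … 15 more
Group by Z:
  weight(Z=0) = 1/48
  weight(Z=1) = 7/96
  weight(Z=2) = 1/96
Total weight = 1/48 + 7/96 + 1/96 = 5/48
P(Z=0 | obs) = 1/48 / 5/48 = 1/5
P(Z=1 | obs) = 7/96 / 5/48 = 7/10
P(Z=2 | obs) = 1/96 / 5/48 = 1/10

P(Z=0) = 1/5, P(Z=1) = 7/10, P(Z=2) = 1/10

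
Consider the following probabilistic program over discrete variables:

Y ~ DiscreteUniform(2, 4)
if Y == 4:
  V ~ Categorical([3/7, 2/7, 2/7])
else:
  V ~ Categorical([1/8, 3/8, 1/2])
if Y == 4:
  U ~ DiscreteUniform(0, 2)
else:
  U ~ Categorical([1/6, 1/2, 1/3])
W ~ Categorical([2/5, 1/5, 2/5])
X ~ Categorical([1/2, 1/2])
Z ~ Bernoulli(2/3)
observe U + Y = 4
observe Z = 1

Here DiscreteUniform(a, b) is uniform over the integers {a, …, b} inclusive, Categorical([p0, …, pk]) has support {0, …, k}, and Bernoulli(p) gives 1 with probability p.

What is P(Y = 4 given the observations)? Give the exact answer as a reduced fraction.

P(Y = 4 | obs) = 2/7

Enumerate traces; 54 have nonzero weight after conditioning:
  (Y=2, V=0, U=2, W=0, X=0, Z=1) weight 1/540
  (Y=2, V=0, U=2, W=0, X=1, Z=1) weight 1/540
  (Y=2, V=0, U=2, W=1, X=0, Z=1) weight 1/1080
  (Y=2, V=0, U=2, W=1, X=1, Z=1) weight 1/1080
  (Y=2, V=0, U=2, W=2, X=0, Z=1) weight 1/540
  (Y=2, V=0, U=2, W=2, X=1, Z=1) weight 1/540
  (Y=2, V=1, U=2, W=0, X=0, Z=1) weight 1/180
  (Y=2, V=1, U=2, W=0, X=1, Z=1) weight 1/180
  (Y=3, V=0, U=1, W=0, X=0, Z=1) weight 1/360
  (Y=4, V=0, U=0, W=0, X=0, Z=1) weight 2/315
  … 44 more
Group by Y:
  weight(Y=2) = 2/27
  weight(Y=3) = 1/9
  weight(Y=4) = 2/27
Total weight = 2/27 + 1/9 + 2/27 = 7/27
P(Y=2 | obs) = 2/27 / 7/27 = 2/7
P(Y=3 | obs) = 1/9 / 7/27 = 3/7
P(Y=4 | obs) = 2/27 / 7/27 = 2/7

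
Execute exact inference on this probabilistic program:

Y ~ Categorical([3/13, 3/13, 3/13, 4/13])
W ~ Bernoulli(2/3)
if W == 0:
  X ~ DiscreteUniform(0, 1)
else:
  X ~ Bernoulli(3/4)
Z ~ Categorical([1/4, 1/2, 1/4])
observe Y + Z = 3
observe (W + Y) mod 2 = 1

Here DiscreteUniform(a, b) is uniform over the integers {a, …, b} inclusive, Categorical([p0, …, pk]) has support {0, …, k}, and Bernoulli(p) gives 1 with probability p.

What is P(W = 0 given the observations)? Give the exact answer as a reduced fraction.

Enumerate traces; 6 have nonzero weight after conditioning:
  (Y=1, W=0, X=0, Z=2) weight 1/104
  (Y=1, W=0, X=1, Z=2) weight 1/104
  (Y=2, W=1, X=0, Z=1) weight 1/52
  (Y=2, W=1, X=1, Z=1) weight 3/52
  (Y=3, W=0, X=0, Z=0) weight 1/78
  (Y=3, W=0, X=1, Z=0) weight 1/78
Group by W:
  weight(W=0) = 7/156
  weight(W=1) = 1/13
Total weight = 7/156 + 1/13 = 19/156
P(W=0 | obs) = 7/156 / 19/156 = 7/19
P(W=1 | obs) = 1/13 / 19/156 = 12/19

P(W = 0 | obs) = 7/19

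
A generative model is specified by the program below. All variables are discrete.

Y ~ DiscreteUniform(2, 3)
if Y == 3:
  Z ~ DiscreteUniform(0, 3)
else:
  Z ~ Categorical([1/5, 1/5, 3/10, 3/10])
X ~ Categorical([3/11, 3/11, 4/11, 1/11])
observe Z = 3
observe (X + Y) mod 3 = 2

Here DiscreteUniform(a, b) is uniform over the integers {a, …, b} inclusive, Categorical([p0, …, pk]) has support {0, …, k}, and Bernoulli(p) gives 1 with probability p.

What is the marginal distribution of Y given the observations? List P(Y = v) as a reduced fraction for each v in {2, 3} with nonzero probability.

Enumerate traces; 3 have nonzero weight after conditioning:
  (Y=2, Z=3, X=0) weight 9/220
  (Y=2, Z=3, X=3) weight 3/220
  (Y=3, Z=3, X=2) weight 1/22
Group by Y:
  weight(Y=2) = 3/55
  weight(Y=3) = 1/22
Total weight = 3/55 + 1/22 = 1/10
P(Y=2 | obs) = 3/55 / 1/10 = 6/11
P(Y=3 | obs) = 1/22 / 1/10 = 5/11

P(Y=2) = 6/11, P(Y=3) = 5/11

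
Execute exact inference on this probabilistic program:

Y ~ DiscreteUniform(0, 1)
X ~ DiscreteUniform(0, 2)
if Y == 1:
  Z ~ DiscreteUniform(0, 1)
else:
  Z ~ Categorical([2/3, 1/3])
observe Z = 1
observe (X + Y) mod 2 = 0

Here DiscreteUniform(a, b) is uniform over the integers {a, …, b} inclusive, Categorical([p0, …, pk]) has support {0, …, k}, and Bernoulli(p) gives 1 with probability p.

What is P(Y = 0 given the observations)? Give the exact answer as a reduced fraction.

Enumerate traces; 3 have nonzero weight after conditioning:
  (Y=0, X=0, Z=1) weight 1/18
  (Y=0, X=2, Z=1) weight 1/18
  (Y=1, X=1, Z=1) weight 1/12
Group by Y:
  weight(Y=0) = 1/9
  weight(Y=1) = 1/12
Total weight = 1/9 + 1/12 = 7/36
P(Y=0 | obs) = 1/9 / 7/36 = 4/7
P(Y=1 | obs) = 1/12 / 7/36 = 3/7

P(Y = 0 | obs) = 4/7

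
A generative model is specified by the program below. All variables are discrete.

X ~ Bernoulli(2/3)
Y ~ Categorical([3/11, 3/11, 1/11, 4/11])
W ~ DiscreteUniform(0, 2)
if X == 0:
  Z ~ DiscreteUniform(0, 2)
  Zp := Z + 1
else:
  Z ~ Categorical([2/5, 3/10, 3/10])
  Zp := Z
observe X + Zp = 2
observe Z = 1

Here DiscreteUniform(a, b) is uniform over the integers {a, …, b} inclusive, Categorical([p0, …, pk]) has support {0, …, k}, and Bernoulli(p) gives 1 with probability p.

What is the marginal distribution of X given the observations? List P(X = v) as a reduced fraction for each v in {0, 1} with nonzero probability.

P(X=0) = 5/14, P(X=1) = 9/14

Enumerate traces; 24 have nonzero weight after conditioning:
  (X=0, Y=0, W=0, Z=1) weight 1/99
  (X=0, Y=0, W=1, Z=1) weight 1/99
  (X=0, Y=0, W=2, Z=1) weight 1/99
  (X=0, Y=1, W=0, Z=1) weight 1/99
  (X=0, Y=1, W=1, Z=1) weight 1/99
  (X=0, Y=1, W=2, Z=1) weight 1/99
  (X=0, Y=2, W=0, Z=1) weight 1/297
  (X=0, Y=2, W=1, Z=1) weight 1/297
  (X=1, Y=0, W=0, Z=1) weight 1/55
  … 15 more
Group by X:
  weight(X=0) = 1/9
  weight(X=1) = 1/5
Total weight = 1/9 + 1/5 = 14/45
P(X=0 | obs) = 1/9 / 14/45 = 5/14
P(X=1 | obs) = 1/5 / 14/45 = 9/14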